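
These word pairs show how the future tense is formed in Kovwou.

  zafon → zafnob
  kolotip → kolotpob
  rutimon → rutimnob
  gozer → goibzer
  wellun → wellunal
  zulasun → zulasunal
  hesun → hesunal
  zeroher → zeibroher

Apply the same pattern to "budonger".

hesun and rutimon both end in -n yet inflect differently (hesunal, rutimnob), so the final letter is not what conditions the rule; the last vowel is.
"budonger" has last vowel 'e'. The stems whose last vowel is 'e' (gozer → goibzer, zeroher → zeibroher) insert -ib- after the first vowel.
So budonger → buibdonger.

buibdonger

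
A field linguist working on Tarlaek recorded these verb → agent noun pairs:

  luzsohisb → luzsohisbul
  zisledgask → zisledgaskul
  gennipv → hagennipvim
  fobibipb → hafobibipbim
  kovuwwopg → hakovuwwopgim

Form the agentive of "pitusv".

"pitusv" has second-to-last letter 's'. The stems whose second-to-last letter is 's' (luzsohisb → luzsohisbul, zisledgask → zisledgaskul) add -ul.
The other pattern: stems whose second-to-last letter is 'p' add ha- … -im around the stem.
So pitusv → pitusvul.

pitusvul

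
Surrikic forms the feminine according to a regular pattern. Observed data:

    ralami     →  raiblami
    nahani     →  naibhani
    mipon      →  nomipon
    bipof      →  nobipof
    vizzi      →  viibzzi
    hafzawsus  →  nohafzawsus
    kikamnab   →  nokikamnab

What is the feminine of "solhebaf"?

nosolhebaf

ralami and kikamnab both have 3 vowels yet inflect differently (raiblami, nokikamnab), so the number of vowels is not what conditions the rule; whether the stem ends in a vowel or a consonant is.
"solhebaf" ends in a consonant. The stems ending in a consonant (kikamnab → nokikamnab, bipof → nobipof, hafzawsus → nohafzawsus) add the prefix no-.
The other pattern: stems ending in a vowel insert -ib- after the first vowel.
So solhebaf → nosolhebaf.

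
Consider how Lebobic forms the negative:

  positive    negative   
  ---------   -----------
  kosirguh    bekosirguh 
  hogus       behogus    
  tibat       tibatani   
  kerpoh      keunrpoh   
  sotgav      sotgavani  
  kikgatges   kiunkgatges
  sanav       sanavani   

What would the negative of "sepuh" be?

besepuh

kosirguh and kerpoh both end in -h yet inflect differently (bekosirguh, keunrpoh), so the final letter is not what conditions the rule; the last vowel is.
"sepuh" has last vowel 'u'. The stems whose last vowel is 'u' (hogus → behogus, kosirguh → bekosirguh) add the prefix be-.
The other patterns: stems whose last vowel is 'a' add -ani; stems whose last vowel is 'e' or 'o' insert -un- after the first vowel.
So sepuh → besepuh.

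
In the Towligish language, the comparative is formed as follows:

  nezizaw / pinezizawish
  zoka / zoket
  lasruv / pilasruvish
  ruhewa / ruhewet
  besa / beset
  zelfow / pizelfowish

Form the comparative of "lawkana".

"lawkana" ends in -a. The stems ending in -a (ruhewa → ruhewet, zoka → zoket, besa → beset) drop the final letter and add -et.
So lawkana → lawkanet.

lawkanet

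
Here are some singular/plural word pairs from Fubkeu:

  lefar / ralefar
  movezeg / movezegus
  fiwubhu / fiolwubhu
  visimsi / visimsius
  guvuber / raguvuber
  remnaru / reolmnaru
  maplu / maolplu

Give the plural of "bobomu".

guvuber and movezeg both have last vowel 'e' yet inflect differently (raguvuber, movezegus), so the last vowel is not what conditions the rule; the final letter is.
"bobomu" ends in -u. The stems ending in -u (remnaru → reolmnaru, fiwubhu → fiolwubhu, maplu → maolplu) insert -ol- after the first vowel.
So bobomu → boolbomu.

boolbomu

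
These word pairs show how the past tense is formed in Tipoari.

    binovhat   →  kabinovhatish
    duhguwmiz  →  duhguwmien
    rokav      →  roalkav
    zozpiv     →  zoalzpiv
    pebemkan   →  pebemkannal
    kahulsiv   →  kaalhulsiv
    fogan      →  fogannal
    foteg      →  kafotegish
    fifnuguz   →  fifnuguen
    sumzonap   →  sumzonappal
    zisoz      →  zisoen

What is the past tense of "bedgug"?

kabedgugish

duhguwmiz and zozpiv both have last vowel 'i' yet inflect differently (duhguwmien, zoalzpiv), so the last vowel is not what conditions the rule; the final letter is.
"bedgug" ends in -g. The one such stem in the data (foteg → kafotegish) adds ka- … -ish around the stem, so the same rule applies.
So bedgug → kabedgugish.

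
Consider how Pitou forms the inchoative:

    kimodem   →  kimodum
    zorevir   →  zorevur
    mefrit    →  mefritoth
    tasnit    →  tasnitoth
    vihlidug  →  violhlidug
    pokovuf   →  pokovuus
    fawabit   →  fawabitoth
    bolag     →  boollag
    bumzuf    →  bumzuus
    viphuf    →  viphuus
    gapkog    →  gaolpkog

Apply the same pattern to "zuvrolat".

"zuvrolat" ends in -t. The stems ending in -t (tasnit → tasnitoth, fawabit → fawabitoth, mefrit → mefritoth) add -oth.
So zuvrolat → zuvrolatoth.

zuvrolatoth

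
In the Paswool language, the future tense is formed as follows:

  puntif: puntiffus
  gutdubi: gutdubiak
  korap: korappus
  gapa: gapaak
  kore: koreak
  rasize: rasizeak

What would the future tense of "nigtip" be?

korap and gapa both have last vowel 'a' yet inflect differently (korappus, gapaak), so the last vowel is not what conditions the rule; whether the stem ends in a vowel or a consonant is.
"nigtip" ends in a consonant. The stems ending in a consonant (korap → korappus, puntif → puntiffus) double the final consonant and add -us.
So nigtip → nigtippus.

nigtippus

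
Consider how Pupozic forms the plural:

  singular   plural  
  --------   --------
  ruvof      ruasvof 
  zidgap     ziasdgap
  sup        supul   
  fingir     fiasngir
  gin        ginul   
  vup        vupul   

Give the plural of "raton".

"raton" has 2 vowels. The stems with 2 vowels (zidgap → ziasdgap, fingir → fiasngir, ruvof → ruasvof) insert -as- after the first vowel.
The other pattern: stems with 1 vowel add -ul.
So raton → raaston.

raaston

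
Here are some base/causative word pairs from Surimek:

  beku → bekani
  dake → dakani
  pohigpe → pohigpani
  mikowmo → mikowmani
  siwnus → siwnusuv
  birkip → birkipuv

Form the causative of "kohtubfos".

siwnus and beku both have last vowel 'u' yet inflect differently (siwnusuv, bekani), so the last vowel is not what conditions the rule; whether the stem ends in a vowel or a consonant is.
"kohtubfos" ends in a consonant. The stems ending in a consonant (birkip → birkipuv, siwnus → siwnusuv) add -uv.
The other pattern: stems ending in a vowel drop the final letter and add -ani.
So kohtubfos → kohtubfosuv.

kohtubfosuv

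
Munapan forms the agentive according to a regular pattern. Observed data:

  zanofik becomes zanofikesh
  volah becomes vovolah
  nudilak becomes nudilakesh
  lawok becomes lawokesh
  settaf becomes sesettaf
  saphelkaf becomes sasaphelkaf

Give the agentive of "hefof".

hehefof

nudilak and volah both have last vowel 'a' yet inflect differently (nudilakesh, vovolah), so the last vowel is not what conditions the rule; the final letter is.
"hefof" ends in -f. The stems ending in -f (saphelkaf → sasaphelkaf, settaf → sesettaf) repeat the first consonant+vowel as a prefix.
So hefof → hehefof.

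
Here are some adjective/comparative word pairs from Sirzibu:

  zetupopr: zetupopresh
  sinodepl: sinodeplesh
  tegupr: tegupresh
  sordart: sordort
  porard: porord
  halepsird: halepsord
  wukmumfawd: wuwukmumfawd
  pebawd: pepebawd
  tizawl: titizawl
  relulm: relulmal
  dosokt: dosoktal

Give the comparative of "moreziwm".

"moreziwm" has second-to-last letter 'w'. The stems whose second-to-last letter is 'w' (wukmumfawd → wuwukmumfawd, pebawd → pepebawd, tizawl → titizawl) repeat the first consonant+vowel as a prefix.
The other patterns: stems whose second-to-last letter is 'p' add -esh; stems whose second-to-last letter is 'r' change the last vowel to 'o'; stems whose second-to-last letter is 'k' or 'l' add -al.
So moreziwm → momoreziwm.

momoreziwm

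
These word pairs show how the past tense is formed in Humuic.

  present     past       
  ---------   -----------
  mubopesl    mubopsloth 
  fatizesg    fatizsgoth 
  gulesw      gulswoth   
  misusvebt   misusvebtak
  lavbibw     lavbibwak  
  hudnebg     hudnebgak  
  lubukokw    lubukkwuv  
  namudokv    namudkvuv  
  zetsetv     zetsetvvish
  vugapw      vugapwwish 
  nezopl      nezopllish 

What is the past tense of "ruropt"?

"ruropt" has second-to-last letter 'p'. The stems whose second-to-last letter is 'p' (vugapw → vugapwwish, nezopl → nezopllish) double the final consonant and add -ish.
The other patterns: stems whose second-to-last letter is 's' delete the last vowel and add -oth; stems whose second-to-last letter is 'b' add -ak; stems whose second-to-last letter is 'k' delete the last vowel and add -uv.
So ruropt → ruropttish.

ruropttish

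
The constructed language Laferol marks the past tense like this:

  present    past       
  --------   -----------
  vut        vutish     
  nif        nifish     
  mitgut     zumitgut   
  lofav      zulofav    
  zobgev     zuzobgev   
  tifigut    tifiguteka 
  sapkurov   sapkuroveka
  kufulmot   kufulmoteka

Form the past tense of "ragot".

vut and mitgut both end in -t yet inflect differently (vutish, zumitgut), so the final letter is not what conditions the rule; the number of vowels is.
"ragot" has 2 vowels. The stems with 2 vowels (mitgut → zumitgut, lofav → zulofav, zobgev → zuzobgev) add the prefix zu-.
The other patterns: stems with 1 vowel add -ish; stems with 3 vowels add -eka.
So ragot → zuragot.

zuragot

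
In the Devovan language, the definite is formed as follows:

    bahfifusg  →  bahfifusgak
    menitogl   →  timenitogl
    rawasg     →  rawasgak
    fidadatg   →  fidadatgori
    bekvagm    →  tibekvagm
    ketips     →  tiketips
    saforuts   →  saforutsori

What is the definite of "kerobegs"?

fidadatg and bahfifusg both end in -g yet inflect differently (fidadatgori, bahfifusgak), so the final letter is not what conditions the rule; the second-to-last letter is.
"kerobegs" has second-to-last letter 'g'. The stems whose second-to-last letter is 'g' (bekvagm → tibekvagm, menitogl → timenitogl) add the prefix ti-.
So kerobegs → tikerobegs.

tikerobegs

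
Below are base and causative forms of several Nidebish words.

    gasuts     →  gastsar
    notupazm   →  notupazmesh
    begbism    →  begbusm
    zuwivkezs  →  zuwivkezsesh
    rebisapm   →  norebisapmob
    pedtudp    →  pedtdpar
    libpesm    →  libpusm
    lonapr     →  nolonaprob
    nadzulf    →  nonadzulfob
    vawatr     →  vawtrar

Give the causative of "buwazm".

buwazmesh

begbism and rebisapm both end in -m yet inflect differently (begbusm, norebisapmob), so the final letter is not what conditions the rule; the second-to-last letter is.
"buwazm" has second-to-last letter 'z'. The stems whose second-to-last letter is 'z' (notupazm → notupazmesh, zuwivkezs → zuwivkezsesh) add -esh.
The other patterns: stems whose second-to-last letter is 's' change the last vowel to 'u'; stems whose second-to-last letter is 'l' or 'p' add no- … -ob around the stem; stems whose second-to-last letter is 'd' or 't' delete the last vowel and add -ar.
So buwazm → buwazmesh.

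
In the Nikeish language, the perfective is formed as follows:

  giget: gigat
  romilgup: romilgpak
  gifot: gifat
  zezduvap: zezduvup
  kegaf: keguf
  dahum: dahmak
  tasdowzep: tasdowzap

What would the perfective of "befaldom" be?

befaldam

tasdowzep and zezduvap both end in -p yet inflect differently (tasdowzap, zezduvup), so the final letter is not what conditions the rule; the last vowel is.
"befaldom" has last vowel 'o'. The one such stem in the data (gifot → gifat) changes the last vowel to 'a' (as do giget, tasdowzep), so the same rule applies.
So befaldom → befaldam.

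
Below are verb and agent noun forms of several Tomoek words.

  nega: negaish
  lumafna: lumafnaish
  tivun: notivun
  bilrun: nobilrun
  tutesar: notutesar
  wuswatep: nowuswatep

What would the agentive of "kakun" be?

nega and tutesar both have last vowel 'a' yet inflect differently (negaish, notutesar), so the last vowel is not what conditions the rule; the final letter is.
"kakun" ends in -n. The stems ending in -n (tivun → notivun, bilrun → nobilrun) add the prefix no-.
So kakun → nokakun.

nokakun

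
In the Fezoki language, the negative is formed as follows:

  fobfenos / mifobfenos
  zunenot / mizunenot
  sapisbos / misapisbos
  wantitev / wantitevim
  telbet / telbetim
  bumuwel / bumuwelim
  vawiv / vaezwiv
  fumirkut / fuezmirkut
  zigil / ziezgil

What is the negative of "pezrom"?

"pezrom" has last vowel 'o'. The stems whose last vowel is 'o' (fobfenos → mifobfenos, zunenot → mizunenot, sapisbos → misapisbos) add the prefix mi-.
The other patterns: stems whose last vowel is 'e' add -im; stems whose last vowel is 'i' or 'u' insert -ez- after the first vowel.
So pezrom → mipezrom.

mipezrom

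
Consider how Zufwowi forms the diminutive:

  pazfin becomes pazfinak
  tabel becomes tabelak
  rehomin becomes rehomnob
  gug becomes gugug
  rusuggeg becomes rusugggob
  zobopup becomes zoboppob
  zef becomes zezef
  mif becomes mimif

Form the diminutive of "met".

pazfin and rehomin both end in -n yet inflect differently (pazfinak, rehomnob), so the final letter is not what conditions the rule; the number of vowels is.
"met" has 1 vowel. The stems with 1 vowel (mif → mimif, gug → gugug, zef → zezef) repeat the first consonant+vowel as a prefix.
The other patterns: stems with 2 vowels add -ak; stems with 3 vowels delete the last vowel and add -ob.
So met → memet.

memet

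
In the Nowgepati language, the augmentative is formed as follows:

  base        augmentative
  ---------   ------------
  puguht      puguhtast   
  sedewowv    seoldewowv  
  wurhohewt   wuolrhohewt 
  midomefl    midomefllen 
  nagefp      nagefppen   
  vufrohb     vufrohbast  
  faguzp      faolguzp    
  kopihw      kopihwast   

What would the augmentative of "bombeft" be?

bombeftten

"bombeft" has second-to-last letter 'f'. The stems whose second-to-last letter is 'f' (nagefp → nagefppen, midomefl → midomefllen) double the final consonant and add -en.
The other patterns: stems whose second-to-last letter is 'h' add -ast; stems whose second-to-last letter is 'w' or 'z' insert -ol- after the first vowel.
So bombeft → bombeftten.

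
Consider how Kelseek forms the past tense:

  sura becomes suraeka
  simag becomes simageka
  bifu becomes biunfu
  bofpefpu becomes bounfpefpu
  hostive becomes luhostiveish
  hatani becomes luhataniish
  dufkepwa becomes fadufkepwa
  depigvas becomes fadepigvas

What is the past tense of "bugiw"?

sura and dufkepwa both end in -a yet inflect differently (suraeka, fadufkepwa), so the final letter is not what conditions the rule; the first letter is.
"bugiw" begins with b-. The stems beginning with b- (bifu → biunfu, bofpefpu → bounfpefpu) insert -un- after the first vowel.
So bugiw → buungiw.

buungiw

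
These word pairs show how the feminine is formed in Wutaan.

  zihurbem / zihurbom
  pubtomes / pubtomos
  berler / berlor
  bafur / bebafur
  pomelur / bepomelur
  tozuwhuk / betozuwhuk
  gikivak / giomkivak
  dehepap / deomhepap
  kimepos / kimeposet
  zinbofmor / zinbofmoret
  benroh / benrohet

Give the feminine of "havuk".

behavuk

"havuk" has last vowel 'u'. The stems whose last vowel is 'u' (bafur → bebafur, pomelur → bepomelur, tozuwhuk → betozuwhuk) add the prefix be-.
The other patterns: stems whose last vowel is 'e' change the last vowel to 'o'; stems whose last vowel is 'a' insert -om- after the first vowel; stems whose last vowel is 'o' add -et.
So havuk → behavuk.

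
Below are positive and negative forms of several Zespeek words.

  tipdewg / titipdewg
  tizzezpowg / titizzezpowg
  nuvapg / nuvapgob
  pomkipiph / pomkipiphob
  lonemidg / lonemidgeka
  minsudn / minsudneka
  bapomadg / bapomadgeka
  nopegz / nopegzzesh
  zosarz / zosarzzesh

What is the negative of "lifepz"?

lifepzob

"lifepz" has second-to-last letter 'p'. The stems whose second-to-last letter is 'p' (nuvapg → nuvapgob, pomkipiph → pomkipiphob) add -ob.
So lifepz → lifepzob.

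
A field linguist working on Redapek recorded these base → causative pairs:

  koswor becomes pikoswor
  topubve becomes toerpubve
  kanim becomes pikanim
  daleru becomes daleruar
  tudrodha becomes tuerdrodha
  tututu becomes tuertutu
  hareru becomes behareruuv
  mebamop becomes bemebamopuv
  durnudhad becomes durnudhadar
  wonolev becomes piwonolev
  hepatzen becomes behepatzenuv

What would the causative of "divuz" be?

divuzar

daleru and tututu both end in -u yet inflect differently (daleruar, tuertutu), so the final letter is not what conditions the rule; the first letter is.
"divuz" begins with d-. The stems beginning with d- (durnudhad → durnudhadar, daleru → daleruar) add -ar.
So divuz → divuzar.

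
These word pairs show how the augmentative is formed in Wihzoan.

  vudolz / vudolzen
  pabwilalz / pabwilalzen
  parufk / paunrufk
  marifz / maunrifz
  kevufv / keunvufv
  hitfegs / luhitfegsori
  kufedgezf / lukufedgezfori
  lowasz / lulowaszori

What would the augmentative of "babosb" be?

vudolz and marifz both end in -z yet inflect differently (vudolzen, maunrifz), so the final letter is not what conditions the rule; the second-to-last letter is.
"babosb" has second-to-last letter 's'. The one such stem in the data (lowasz → lulowaszori) adds lu- … -ori around the stem, so the same rule applies.
The other patterns: stems whose second-to-last letter is 'l' add -en; stems whose second-to-last letter is 'f' insert -un- after the first vowel.
So babosb → lubabosbori.

lubabosbori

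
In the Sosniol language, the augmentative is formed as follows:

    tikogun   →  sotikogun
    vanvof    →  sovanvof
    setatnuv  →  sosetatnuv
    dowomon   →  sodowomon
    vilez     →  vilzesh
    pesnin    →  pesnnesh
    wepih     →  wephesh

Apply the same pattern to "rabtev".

tikogun and pesnin both end in -n yet inflect differently (sotikogun, pesnnesh), so the final letter is not what conditions the rule; the last vowel is.
"rabtev" has last vowel 'e'. The one such stem in the data (vilez → vilzesh) deletes the last vowel and adds -esh (as do pesnin, wepih), so the same rule applies.
The other pattern: stems whose last vowel is 'o' or 'u' add the prefix so-.
So rabtev → rabtvesh.

rabtvesh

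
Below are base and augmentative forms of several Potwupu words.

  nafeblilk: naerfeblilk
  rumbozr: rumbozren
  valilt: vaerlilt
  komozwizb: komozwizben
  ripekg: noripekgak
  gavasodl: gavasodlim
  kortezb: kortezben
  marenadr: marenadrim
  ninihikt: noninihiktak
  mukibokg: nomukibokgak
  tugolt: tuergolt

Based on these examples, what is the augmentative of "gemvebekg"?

tugolt and ninihikt both end in -t yet inflect differently (tuergolt, noninihiktak), so the final letter is not what conditions the rule; the second-to-last letter is.
"gemvebekg" has second-to-last letter 'k'. The stems whose second-to-last letter is 'k' (ninihikt → noninihiktak, ripekg → noripekgak, mukibokg → nomukibokgak) add no- … -ak around the stem.
The other patterns: stems whose second-to-last letter is 'z' add -en; stems whose second-to-last letter is 'l' insert -er- after the first vowel; stems whose second-to-last letter is 'd' add -im.
So gemvebekg → nogemvebekgak.

nogemvebekgak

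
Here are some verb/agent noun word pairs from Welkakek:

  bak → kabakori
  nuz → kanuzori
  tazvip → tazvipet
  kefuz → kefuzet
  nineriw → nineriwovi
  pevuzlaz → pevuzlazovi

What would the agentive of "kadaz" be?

kadazet

nuz and kefuz both end in -z yet inflect differently (kanuzori, kefuzet), so the final letter is not what conditions the rule; the number of vowels is.
"kadaz" has 2 vowels. The stems with 2 vowels (tazvip → tazvipet, kefuz → kefuzet) add -et.
The other patterns: stems with 1 vowel add ka- … -ori around the stem; stems with 3 vowels add -ovi.
So kadaz → kadazet.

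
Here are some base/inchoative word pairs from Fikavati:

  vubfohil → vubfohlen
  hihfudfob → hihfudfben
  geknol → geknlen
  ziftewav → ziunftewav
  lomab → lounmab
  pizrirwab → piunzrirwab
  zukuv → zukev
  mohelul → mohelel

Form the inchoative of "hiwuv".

hihfudfob and lomab both end in -b yet inflect differently (hihfudfben, lounmab), so the final letter is not what conditions the rule; the last vowel is.
"hiwuv" has last vowel 'u'. The stems whose last vowel is 'u' (zukuv → zukev, mohelul → mohelel) change the last vowel to 'e'.
The other patterns: stems whose last vowel is 'i' or 'o' delete the last vowel and add -en; stems whose last vowel is 'a' insert -un- after the first vowel.
So hiwuv → hiwev.

hiwev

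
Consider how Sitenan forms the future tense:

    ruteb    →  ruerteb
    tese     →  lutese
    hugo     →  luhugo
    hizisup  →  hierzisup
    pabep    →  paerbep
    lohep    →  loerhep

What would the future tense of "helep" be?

tese and ruteb both have last vowel 'e' yet inflect differently (lutese, ruerteb), so the last vowel is not what conditions the rule; whether the stem ends in a vowel or a consonant is.
"helep" ends in a consonant. The stems ending in a consonant (hizisup → hierzisup, ruteb → ruerteb, lohep → loerhep) insert -er- after the first vowel.
So helep → heerlep.

heerlep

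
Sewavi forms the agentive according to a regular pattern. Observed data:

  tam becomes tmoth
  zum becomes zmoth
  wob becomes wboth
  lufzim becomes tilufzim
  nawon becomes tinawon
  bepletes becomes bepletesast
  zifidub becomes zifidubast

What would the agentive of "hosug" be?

tihosug

tam and lufzim both end in -m yet inflect differently (tmoth, tilufzim), so the final letter is not what conditions the rule; the number of vowels is.
"hosug" has 2 vowels. The stems with 2 vowels (lufzim → tilufzim, nawon → tinawon) add the prefix ti-.
So hosug → tihosug.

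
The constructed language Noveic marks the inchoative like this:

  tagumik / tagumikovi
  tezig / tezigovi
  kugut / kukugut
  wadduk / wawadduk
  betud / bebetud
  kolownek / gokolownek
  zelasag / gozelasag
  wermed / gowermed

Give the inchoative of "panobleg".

tagumik and wadduk both end in -k yet inflect differently (tagumikovi, wawadduk), so the final letter is not what conditions the rule; the last vowel is.
"panobleg" has last vowel 'e'. The stems whose last vowel is 'e' (kolownek → gokolownek, wermed → gowermed) add the prefix go-.
The other patterns: stems whose last vowel is 'i' add -ovi; stems whose last vowel is 'u' repeat the first consonant+vowel as a prefix.
So panobleg → gopanobleg.

gopanobleg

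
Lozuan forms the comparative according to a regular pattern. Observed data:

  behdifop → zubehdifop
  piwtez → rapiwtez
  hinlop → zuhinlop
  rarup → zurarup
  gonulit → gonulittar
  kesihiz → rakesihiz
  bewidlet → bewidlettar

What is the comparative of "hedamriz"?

gonulit and kesihiz both have last vowel 'i' yet inflect differently (gonulittar, rakesihiz), so the last vowel is not what conditions the rule; the final letter is.
"hedamriz" ends in -z. The stems ending in -z (kesihiz → rakesihiz, piwtez → rapiwtez) add the prefix ra-.
So hedamriz → rahedamriz.

rahedamriz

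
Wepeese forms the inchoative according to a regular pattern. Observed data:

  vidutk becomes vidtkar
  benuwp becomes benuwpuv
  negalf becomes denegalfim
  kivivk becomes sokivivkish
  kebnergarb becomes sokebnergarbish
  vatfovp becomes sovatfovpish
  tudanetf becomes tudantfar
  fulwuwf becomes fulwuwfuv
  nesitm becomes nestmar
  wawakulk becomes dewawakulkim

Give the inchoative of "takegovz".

negalf and fulwuwf both end in -f yet inflect differently (denegalfim, fulwuwfuv), so the final letter is not what conditions the rule; the second-to-last letter is.
"takegovz" has second-to-last letter 'v'. The stems whose second-to-last letter is 'v' (vatfovp → sovatfovpish, kivivk → sokivivkish) add so- … -ish around the stem.
So takegovz → sotakegovzish.

sotakegovzish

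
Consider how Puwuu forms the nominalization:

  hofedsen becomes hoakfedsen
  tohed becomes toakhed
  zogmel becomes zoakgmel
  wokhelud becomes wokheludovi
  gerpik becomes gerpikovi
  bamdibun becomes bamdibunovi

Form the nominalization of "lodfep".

tohed and wokhelud both end in -d yet inflect differently (toakhed, wokheludovi), so the final letter is not what conditions the rule; the last vowel is.
"lodfep" has last vowel 'e'. The stems whose last vowel is 'e' (hofedsen → hoakfedsen, tohed → toakhed, zogmel → zoakgmel) insert -ak- after the first vowel.
The other pattern: stems whose last vowel is 'i' or 'u' add -ovi.
So lodfep → loakdfep.

loakdfep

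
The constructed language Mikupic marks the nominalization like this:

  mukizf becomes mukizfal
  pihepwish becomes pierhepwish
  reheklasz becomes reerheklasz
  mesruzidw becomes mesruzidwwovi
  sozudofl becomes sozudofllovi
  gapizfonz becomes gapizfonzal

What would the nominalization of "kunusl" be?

gapizfonz and reheklasz both end in -z yet inflect differently (gapizfonzal, reerheklasz), so the final letter is not what conditions the rule; the second-to-last letter is.
"kunusl" has second-to-last letter 's'. The stems whose second-to-last letter is 's' (pihepwish → pierhepwish, reheklasz → reerheklasz) insert -er- after the first vowel.
The other patterns: stems whose second-to-last letter is 'n' or 'z' add -al; stems whose second-to-last letter is 'd' or 'f' double the final consonant and add -ovi.
So kunusl → kuernusl.

kuernusl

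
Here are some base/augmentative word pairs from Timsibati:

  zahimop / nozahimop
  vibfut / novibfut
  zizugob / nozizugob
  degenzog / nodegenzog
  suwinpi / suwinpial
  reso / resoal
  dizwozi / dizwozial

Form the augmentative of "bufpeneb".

nobufpeneb

"bufpeneb" ends in a consonant. The stems ending in a consonant (degenzog → nodegenzog, zahimop → nozahimop, zizugob → nozizugob) add the prefix no-.
The other pattern: stems ending in a vowel add -al.
So bufpeneb → nobufpeneb.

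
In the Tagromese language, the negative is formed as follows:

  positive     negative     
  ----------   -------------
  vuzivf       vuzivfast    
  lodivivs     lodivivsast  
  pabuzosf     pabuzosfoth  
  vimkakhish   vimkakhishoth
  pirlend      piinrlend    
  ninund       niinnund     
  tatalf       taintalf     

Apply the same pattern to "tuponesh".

vuzivf and pabuzosf both end in -f yet inflect differently (vuzivfast, pabuzosfoth), so the final letter is not what conditions the rule; the second-to-last letter is.
"tuponesh" has second-to-last letter 's'. The stems whose second-to-last letter is 's' (pabuzosf → pabuzosfoth, vimkakhish → vimkakhishoth) add -oth.
So tuponesh → tuponeshoth.

tuponeshoth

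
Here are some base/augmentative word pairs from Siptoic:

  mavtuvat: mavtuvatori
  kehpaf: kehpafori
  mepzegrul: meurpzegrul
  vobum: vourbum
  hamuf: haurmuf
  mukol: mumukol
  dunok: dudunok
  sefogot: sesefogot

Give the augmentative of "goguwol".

kehpaf and hamuf both end in -f yet inflect differently (kehpafori, haurmuf), so the final letter is not what conditions the rule; the last vowel is.
"goguwol" has last vowel 'o'. The stems whose last vowel is 'o' (mukol → mumukol, dunok → dudunok, sefogot → sesefogot) repeat the first consonant+vowel as a prefix.
The other patterns: stems whose last vowel is 'a' add -ori; stems whose last vowel is 'u' insert -ur- after the first vowel.
So goguwol → gogoguwol.

gogoguwol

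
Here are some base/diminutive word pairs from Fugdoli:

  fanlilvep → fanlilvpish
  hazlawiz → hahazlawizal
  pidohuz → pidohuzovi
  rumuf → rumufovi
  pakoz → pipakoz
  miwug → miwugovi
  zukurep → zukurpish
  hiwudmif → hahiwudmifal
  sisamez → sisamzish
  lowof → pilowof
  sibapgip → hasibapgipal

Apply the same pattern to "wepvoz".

piwepvoz

sibapgip and fanlilvep both end in -p yet inflect differently (hasibapgipal, fanlilvpish), so the final letter is not what conditions the rule; the last vowel is.
"wepvoz" has last vowel 'o'. The stems whose last vowel is 'o' (lowof → pilowof, pakoz → pipakoz) add the prefix pi-.
The other patterns: stems whose last vowel is 'i' add ha- … -al around the stem; stems whose last vowel is 'e' delete the last vowel and add -ish; stems whose last vowel is 'u' add -ovi.
So wepvoz → piwepvoz.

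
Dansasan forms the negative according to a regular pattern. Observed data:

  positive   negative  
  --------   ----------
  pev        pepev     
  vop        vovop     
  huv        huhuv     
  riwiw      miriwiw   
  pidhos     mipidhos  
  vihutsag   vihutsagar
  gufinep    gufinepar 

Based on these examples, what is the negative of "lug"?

vop and gufinep both end in -p yet inflect differently (vovop, gufinepar), so the final letter is not what conditions the rule; the number of vowels is.
"lug" has 1 vowel. The stems with 1 vowel (pev → pepev, vop → vovop, huv → huhuv) repeat the first consonant+vowel as a prefix.
The other patterns: stems with 2 vowels add the prefix mi-; stems with 3 vowels add -ar.
So lug → lulug.

lulug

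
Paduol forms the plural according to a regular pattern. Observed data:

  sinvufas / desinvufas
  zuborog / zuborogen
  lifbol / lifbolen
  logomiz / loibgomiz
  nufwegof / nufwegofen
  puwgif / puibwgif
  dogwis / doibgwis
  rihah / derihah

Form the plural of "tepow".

tepowen

nufwegof and puwgif both end in -f yet inflect differently (nufwegofen, puibwgif), so the final letter is not what conditions the rule; the last vowel is.
"tepow" has last vowel 'o'. The stems whose last vowel is 'o' (zuborog → zuborogen, nufwegof → nufwegofen, lifbol → lifbolen) add -en.
So tepow → tepowen.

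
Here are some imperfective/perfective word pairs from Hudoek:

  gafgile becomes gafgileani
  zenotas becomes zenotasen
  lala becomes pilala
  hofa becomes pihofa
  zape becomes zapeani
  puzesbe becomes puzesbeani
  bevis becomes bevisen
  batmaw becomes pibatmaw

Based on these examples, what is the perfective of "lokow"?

"lokow" ends in -w. The one such stem in the data (batmaw → pibatmaw) adds the prefix pi-, so the same rule applies.
So lokow → pilokow.

pilokow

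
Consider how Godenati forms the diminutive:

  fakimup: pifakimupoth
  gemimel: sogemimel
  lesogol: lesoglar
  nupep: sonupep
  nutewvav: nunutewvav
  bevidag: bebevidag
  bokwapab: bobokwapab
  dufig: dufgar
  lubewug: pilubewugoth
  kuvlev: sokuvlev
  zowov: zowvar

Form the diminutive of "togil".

fakimup and nupep both end in -p yet inflect differently (pifakimupoth, sonupep), so the final letter is not what conditions the rule; the last vowel is.
"togil" has last vowel 'i'. The one such stem in the data (dufig → dufgar) deletes the last vowel and adds -ar (as do zowov, lesogol), so the same rule applies.
So togil → toglar.

toglar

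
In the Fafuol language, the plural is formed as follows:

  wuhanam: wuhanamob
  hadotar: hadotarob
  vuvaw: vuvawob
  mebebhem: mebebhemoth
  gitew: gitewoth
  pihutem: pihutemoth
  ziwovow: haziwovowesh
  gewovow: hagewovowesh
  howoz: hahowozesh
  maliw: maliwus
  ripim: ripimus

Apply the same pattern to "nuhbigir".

wuhanam and mebebhem both end in -m yet inflect differently (wuhanamob, mebebhemoth), so the final letter is not what conditions the rule; the last vowel is.
"nuhbigir" has last vowel 'i'. The stems whose last vowel is 'i' (maliw → maliwus, ripim → ripimus) add -us.
The other patterns: stems whose last vowel is 'a' add -ob; stems whose last vowel is 'e' add -oth; stems whose last vowel is 'o' add ha- … -esh around the stem.
So nuhbigir → nuhbigirus.

nuhbigirus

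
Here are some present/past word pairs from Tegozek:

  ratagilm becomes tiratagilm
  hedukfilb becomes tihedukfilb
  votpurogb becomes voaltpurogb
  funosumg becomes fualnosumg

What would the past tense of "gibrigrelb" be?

hedukfilb and votpurogb both end in -b yet inflect differently (tihedukfilb, voaltpurogb), so the final letter is not what conditions the rule; the second-to-last letter is.
"gibrigrelb" has second-to-last letter 'l'. The stems whose second-to-last letter is 'l' (ratagilm → tiratagilm, hedukfilb → tihedukfilb) add the prefix ti-.
The other pattern: stems whose second-to-last letter is 'g' or 'm' insert -al- after the first vowel.
So gibrigrelb → tigibrigrelb.

tigibrigrelb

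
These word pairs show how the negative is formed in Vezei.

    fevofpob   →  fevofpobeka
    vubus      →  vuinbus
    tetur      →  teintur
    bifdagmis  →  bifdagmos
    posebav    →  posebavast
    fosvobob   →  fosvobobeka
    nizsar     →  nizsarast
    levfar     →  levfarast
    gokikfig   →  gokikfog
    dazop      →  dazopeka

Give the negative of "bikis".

bikos

vubus and bifdagmis both end in -s yet inflect differently (vuinbus, bifdagmos), so the final letter is not what conditions the rule; the last vowel is.
"bikis" has last vowel 'i'. The stems whose last vowel is 'i' (bifdagmis → bifdagmos, gokikfig → gokikfog) change the last vowel to 'o'.
So bikis → bikos.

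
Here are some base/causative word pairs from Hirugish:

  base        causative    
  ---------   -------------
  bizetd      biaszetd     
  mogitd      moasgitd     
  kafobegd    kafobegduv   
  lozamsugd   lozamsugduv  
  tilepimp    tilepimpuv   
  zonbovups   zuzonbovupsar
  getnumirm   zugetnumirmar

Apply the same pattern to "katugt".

katugtuv

bizetd and kafobegd both end in -d yet inflect differently (biaszetd, kafobegduv), so the final letter is not what conditions the rule; the second-to-last letter is.
"katugt" has second-to-last letter 'g'. The stems whose second-to-last letter is 'g' (kafobegd → kafobegduv, lozamsugd → lozamsugduv) add -uv.
The other patterns: stems whose second-to-last letter is 't' insert -as- after the first vowel; stems whose second-to-last letter is 'p' or 'r' add zu- … -ar around the stem.
So katugt → katugtuv.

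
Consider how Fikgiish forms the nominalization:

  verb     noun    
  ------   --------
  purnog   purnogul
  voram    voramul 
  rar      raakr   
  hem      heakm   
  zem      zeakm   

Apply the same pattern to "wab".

"wab" has 1 vowel. The stems with 1 vowel (zem → zeakm, rar → raakr, hem → heakm) insert -ak- after the first vowel.
The other pattern: stems with 2 vowels add -ul.
So wab → waakb.

waakb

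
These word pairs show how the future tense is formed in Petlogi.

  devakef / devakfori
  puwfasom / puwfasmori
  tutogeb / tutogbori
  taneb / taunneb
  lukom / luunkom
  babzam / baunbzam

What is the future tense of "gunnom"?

tutogeb and taneb both end in -b yet inflect differently (tutogbori, taunneb), so the final letter is not what conditions the rule; the number of vowels is.
"gunnom" has 2 vowels. The stems with 2 vowels (taneb → taunneb, lukom → luunkom, babzam → baunbzam) insert -un- after the first vowel.
The other pattern: stems with 3 vowels delete the last vowel and add -ori.
So gunnom → guunnnom.

guunnnom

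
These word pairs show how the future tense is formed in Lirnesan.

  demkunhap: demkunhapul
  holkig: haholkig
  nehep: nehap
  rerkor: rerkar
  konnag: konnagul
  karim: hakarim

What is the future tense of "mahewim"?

hamahewim

holkig and konnag both end in -g yet inflect differently (haholkig, konnagul), so the final letter is not what conditions the rule; the last vowel is.
"mahewim" has last vowel 'i'. The stems whose last vowel is 'i' (karim → hakarim, holkig → haholkig) add the prefix ha-.
The other patterns: stems whose last vowel is 'a' add -ul; stems whose last vowel is 'e' or 'o' change the last vowel to 'a'.
So mahewim → hamahewim.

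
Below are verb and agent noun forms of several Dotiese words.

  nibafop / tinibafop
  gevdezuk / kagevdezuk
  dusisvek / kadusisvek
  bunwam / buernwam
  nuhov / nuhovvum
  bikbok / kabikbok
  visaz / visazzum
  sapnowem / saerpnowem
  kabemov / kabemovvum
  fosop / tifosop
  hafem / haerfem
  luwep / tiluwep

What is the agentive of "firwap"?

hafem and dusisvek both have last vowel 'e' yet inflect differently (haerfem, kadusisvek), so the last vowel is not what conditions the rule; the final letter is.
"firwap" ends in -p. The stems ending in -p (fosop → tifosop, nibafop → tinibafop, luwep → tiluwep) add the prefix ti-.
The other patterns: stems ending in -m insert -er- after the first vowel; stems ending in -k add the prefix ka-; stems ending in -v or -z double the final consonant and add -um.
So firwap → tifirwap.

tifirwap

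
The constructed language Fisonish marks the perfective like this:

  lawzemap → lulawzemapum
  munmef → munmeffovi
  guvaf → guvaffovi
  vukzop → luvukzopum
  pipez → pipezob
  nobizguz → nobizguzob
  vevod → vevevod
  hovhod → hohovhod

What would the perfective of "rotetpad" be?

rorotetpad

pipez and munmef both have last vowel 'e' yet inflect differently (pipezob, munmeffovi), so the last vowel is not what conditions the rule; the final letter is.
"rotetpad" ends in -d. The stems ending in -d (hovhod → hohovhod, vevod → vevevod) repeat the first consonant+vowel as a prefix.
So rotetpad → rorotetpad.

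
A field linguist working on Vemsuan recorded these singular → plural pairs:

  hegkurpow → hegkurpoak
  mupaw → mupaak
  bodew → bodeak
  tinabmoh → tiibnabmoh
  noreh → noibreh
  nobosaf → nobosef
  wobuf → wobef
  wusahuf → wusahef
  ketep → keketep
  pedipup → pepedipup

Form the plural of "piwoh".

piibwoh

hegkurpow and tinabmoh both have last vowel 'o' yet inflect differently (hegkurpoak, tiibnabmoh), so the last vowel is not what conditions the rule; the final letter is.
"piwoh" ends in -h. The stems ending in -h (tinabmoh → tiibnabmoh, noreh → noibreh) insert -ib- after the first vowel.
The other patterns: stems ending in -w drop the final letter and add -ak; stems ending in -f change the last vowel to 'e'; stems ending in -p repeat the first consonant+vowel as a prefix.
So piwoh → piibwoh.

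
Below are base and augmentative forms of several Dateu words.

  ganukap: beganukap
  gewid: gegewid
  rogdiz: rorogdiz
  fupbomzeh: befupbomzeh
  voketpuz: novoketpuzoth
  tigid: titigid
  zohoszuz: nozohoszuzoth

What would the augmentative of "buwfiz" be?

bubuwfiz

rogdiz and zohoszuz both end in -z yet inflect differently (rorogdiz, nozohoszuzoth), so the final letter is not what conditions the rule; the last vowel is.
"buwfiz" has last vowel 'i'. The stems whose last vowel is 'i' (rogdiz → rorogdiz, tigid → titigid, gewid → gegewid) repeat the first consonant+vowel as a prefix.
The other patterns: stems whose last vowel is 'u' add no- … -oth around the stem; stems whose last vowel is 'a' or 'e' add the prefix be-.
So buwfiz → bubuwfiz.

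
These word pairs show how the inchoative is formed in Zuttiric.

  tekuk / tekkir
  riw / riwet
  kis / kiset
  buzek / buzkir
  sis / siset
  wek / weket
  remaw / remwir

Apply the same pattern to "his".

hiset

buzek and wek both end in -k yet inflect differently (buzkir, weket), so the final letter is not what conditions the rule; the number of vowels is.
"his" has 1 vowel. The stems with 1 vowel (sis → siset, wek → weket, riw → riwet) add -et.
So his → hiset.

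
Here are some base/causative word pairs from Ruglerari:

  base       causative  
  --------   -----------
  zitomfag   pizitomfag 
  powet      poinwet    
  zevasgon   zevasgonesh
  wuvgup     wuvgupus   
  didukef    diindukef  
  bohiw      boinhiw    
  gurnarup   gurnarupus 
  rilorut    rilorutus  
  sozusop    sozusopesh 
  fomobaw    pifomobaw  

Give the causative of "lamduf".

lamdufus

"lamduf" has last vowel 'u'. The stems whose last vowel is 'u' (rilorut → rilorutus, gurnarup → gurnarupus, wuvgup → wuvgupus) add -us.
So lamduf → lamdufus.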